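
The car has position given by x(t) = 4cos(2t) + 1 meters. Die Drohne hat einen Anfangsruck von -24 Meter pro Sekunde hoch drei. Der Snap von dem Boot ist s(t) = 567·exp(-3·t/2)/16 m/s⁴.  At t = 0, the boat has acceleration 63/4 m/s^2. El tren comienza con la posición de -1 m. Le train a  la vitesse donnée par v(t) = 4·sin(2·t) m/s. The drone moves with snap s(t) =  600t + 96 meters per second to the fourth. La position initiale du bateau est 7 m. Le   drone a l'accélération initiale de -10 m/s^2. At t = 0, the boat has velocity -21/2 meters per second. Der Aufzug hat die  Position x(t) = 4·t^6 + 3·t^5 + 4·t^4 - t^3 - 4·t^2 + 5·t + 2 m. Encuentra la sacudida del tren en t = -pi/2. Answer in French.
Nous devons dériver notre équation de la vitesse v(t) = 4·sin(2·t) 2 fois. En prenant d/dt de v(t), nous trouvons a(t) = 8·cos(2·t). La dérivée de l'accélération donne le jerk: j(t) = -16·sin(2·t). Nous avons le jerk j(t) = -16·sin(2·t). En substituant t = -pi/2: j(-pi/2) = 0.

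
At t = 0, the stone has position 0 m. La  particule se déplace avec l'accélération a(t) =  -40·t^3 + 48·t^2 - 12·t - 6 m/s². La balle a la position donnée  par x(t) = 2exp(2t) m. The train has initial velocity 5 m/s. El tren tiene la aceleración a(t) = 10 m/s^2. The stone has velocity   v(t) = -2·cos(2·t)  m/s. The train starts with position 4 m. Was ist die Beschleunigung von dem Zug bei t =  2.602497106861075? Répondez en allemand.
Mit a(t) = 10 und Einsetzen von t = 2.602497106861075, finden wir a = 10.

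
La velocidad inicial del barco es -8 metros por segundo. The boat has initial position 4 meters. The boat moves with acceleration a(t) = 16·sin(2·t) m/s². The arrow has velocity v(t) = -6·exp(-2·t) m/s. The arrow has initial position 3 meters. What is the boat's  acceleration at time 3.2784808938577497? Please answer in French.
En utilisant a(t) = 16·sin(2·t) et en substituant t = 3.2784808938577497, nous trouvons a = 4.32590700856070.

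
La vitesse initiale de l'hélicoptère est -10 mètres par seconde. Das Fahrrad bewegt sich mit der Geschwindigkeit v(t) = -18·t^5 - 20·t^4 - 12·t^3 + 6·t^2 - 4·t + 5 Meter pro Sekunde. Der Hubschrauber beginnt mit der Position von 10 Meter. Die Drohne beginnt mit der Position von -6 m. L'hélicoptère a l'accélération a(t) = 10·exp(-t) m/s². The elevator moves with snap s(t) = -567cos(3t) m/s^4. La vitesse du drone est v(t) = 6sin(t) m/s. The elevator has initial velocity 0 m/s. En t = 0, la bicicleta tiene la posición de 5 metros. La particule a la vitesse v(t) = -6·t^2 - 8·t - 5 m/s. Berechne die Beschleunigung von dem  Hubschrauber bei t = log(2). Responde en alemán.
Wir haben die Beschleunigung a(t) = 10·exp(-t). Durch Einsetzen von t = log(2): a(log(2)) = 5.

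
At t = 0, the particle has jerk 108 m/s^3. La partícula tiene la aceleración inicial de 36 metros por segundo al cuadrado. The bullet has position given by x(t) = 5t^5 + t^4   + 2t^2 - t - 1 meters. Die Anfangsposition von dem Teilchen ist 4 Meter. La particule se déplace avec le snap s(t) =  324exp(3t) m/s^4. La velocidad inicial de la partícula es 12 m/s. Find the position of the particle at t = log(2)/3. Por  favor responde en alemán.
Wir müssen die Stammfunktion unserer Gleichung für den Snap s(t) = 324·exp(3·t) 4-mal finden. Die Stammfunktion von dem Snap ist der Ruck. Mit j(0) = 108 erhalten wir j(t) = 108·exp(3·t). Mit ∫j(t)dt und Anwendung von a(0) = 36, finden wir a(t) = 36·exp(3·t). Mit ∫a(t)dt und Anwendung von v(0) = 12, finden wir v(t) = 12·exp(3·t). Mit ∫v(t)dt und Anwendung von x(0) = 4, finden wir x(t) = 4·exp(3·t). Wir haben die Position x(t) = 4·exp(3·t). Durch Einsetzen von t = log(2)/3: x(log(2)/3) = 8.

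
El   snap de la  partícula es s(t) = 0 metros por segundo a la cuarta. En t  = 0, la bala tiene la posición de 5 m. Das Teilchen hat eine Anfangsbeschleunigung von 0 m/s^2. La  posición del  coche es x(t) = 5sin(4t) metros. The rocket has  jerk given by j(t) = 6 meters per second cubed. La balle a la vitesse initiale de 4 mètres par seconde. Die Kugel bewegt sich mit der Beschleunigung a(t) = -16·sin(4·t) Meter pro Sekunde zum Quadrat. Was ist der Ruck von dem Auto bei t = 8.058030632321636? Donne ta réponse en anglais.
Starting from position x(t) = 5·sin(4·t), we take 3 derivatives. Differentiating position, we get velocity: v(t) = 20·cos(4·t). Differentiating velocity, we get acceleration: a(t) = -80·sin(4·t). The derivative of acceleration gives jerk: j(t) = -320·cos(4·t). From the given jerk equation j(t) = -320·cos(4·t), we substitute t = 8.058030632321636 to get j = -219.199215400481.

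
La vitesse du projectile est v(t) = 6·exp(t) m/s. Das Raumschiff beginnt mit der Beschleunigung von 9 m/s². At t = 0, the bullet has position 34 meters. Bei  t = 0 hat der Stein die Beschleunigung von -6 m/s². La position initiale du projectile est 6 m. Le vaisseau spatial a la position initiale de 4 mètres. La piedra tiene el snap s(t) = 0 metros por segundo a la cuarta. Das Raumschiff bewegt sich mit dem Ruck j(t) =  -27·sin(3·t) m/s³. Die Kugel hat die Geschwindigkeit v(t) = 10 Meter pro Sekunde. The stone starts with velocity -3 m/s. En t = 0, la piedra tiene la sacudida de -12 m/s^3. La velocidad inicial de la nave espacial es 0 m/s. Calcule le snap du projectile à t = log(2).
En partant de la vitesse v(t) = 6·exp(t), nous prenons 3 dérivées. En prenant d/dt de v(t), nous trouvons a(t) = 6·exp(t). La dérivée de l'accélération donne le jerk: j(t) = 6·exp(t). En prenant d/dt de j(t), nous trouvons s(t) = 6·exp(t). De l'équation du snap s(t) = 6·exp(t), nous substituons t = log(2) pour obtenir s = 12.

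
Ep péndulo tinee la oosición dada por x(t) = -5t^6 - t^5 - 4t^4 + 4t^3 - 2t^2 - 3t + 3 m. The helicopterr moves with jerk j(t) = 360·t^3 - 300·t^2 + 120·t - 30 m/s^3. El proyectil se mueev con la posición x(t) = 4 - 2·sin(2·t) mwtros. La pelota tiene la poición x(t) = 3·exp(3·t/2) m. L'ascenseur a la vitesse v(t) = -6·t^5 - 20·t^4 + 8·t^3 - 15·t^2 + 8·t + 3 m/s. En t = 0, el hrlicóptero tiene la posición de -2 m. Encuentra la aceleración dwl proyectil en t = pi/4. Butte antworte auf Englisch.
To solve this, we need to take 2 derivatives of our position equation x(t) = 4 - 2·sin(2·t). Differentiating position, we get velocity: v(t) = -4·cos(2·t). Taking d/dt of v(t), we find a(t) = 8·sin(2·t). Using a(t) = 8·sin(2·t) and substituting t = pi/4, we find a = 8.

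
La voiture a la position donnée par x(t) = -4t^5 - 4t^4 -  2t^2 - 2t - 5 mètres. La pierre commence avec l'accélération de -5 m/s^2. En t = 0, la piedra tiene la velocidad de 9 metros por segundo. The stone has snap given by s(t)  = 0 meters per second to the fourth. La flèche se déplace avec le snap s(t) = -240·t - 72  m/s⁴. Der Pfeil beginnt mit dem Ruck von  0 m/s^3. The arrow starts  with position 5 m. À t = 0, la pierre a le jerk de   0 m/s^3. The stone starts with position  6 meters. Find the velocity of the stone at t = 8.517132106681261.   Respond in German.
Wir müssen unsere Gleichung für den Snap s(t) = 0 3-mal integrieren. Das Integral von dem Snap ist der Ruck. Mit j(0) = 0 erhalten wir j(t) = 0. Das Integral von dem Ruck ist die Beschleunigung. Mit a(0) = -5 erhalten wir a(t) = -5. Durch Integration von der Beschleunigung und Verwendung der Anfangsbedingung v(0) = 9, erhalten wir v(t) = 9 - 5·t. Mit v(t) = 9 - 5·t und Einsetzen von t = 8.517132106681261, finden wir v = -33.5856605334063.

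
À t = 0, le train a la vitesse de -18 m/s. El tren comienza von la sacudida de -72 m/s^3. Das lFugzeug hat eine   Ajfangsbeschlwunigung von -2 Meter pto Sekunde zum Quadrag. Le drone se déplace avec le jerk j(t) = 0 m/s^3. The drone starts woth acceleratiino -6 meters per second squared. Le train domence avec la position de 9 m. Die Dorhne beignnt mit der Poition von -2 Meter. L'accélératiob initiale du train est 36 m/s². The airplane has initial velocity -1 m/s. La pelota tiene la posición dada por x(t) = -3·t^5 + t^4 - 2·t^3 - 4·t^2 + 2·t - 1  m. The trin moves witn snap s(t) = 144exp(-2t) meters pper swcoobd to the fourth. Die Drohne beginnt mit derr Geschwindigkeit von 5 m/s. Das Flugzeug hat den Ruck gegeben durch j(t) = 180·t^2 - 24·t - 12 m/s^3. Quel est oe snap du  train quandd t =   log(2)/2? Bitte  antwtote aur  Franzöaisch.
En utilisant s(t) = 144·exp(-2·t) et en substituant t = log(2)/2, nous trouvons s = 72.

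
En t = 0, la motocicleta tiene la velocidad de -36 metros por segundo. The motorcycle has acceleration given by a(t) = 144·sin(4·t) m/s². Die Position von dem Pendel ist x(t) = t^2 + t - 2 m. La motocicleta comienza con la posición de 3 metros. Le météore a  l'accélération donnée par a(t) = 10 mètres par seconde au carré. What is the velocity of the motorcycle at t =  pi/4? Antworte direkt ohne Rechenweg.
v(pi/4) = 36.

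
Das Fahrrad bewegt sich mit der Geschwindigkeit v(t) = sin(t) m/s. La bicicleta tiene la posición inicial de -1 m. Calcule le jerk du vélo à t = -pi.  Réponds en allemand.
Ausgehend von der Geschwindigkeit v(t) = sin(t), nehmen wir 2 Ableitungen. Durch Ableiten von der Geschwindigkeit erhalten wir die Beschleunigung: a(t) = cos(t). Die Ableitung von der Beschleunigung ergibt den Ruck: j(t) = -sin(t). Wir haben den Ruck j(t) = -sin(t). Durch Einsetzen von t = -pi: j(-pi) = 0.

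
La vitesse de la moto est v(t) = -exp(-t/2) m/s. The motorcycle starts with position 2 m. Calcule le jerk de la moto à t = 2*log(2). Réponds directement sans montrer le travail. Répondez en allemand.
j(2*log(2)) = -1/8.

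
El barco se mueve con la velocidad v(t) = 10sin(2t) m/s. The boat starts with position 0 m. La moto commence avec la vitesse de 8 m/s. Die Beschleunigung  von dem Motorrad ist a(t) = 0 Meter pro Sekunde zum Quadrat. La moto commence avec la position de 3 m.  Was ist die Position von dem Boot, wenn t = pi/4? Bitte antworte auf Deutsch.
Um dies zu lösen, müssen wir 1 Integral unserer Gleichung für die Geschwindigkeit v(t) = 10·sin(2·t) finden. Durch Integration von der Geschwindigkeit und Verwendung der Anfangsbedingung x(0) = 0, erhalten wir x(t) = 5 - 5·cos(2·t). Aus der Gleichung für die Position x(t) = 5 - 5·cos(2·t), setzen wir t = pi/4 ein und erhalten x = 5.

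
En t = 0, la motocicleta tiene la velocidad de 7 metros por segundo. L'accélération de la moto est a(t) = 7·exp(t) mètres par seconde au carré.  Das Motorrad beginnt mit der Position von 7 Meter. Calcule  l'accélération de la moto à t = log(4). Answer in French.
Nous avons l'accélération a(t) = 7·exp(t). En substituant t = log(4): a(log(4)) = 28.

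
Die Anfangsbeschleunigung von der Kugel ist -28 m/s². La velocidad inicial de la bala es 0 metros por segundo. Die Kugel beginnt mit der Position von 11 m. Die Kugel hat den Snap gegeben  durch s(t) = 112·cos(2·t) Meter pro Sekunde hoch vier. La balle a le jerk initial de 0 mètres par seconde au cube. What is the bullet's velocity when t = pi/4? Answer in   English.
We must find the antiderivative of our snap equation s(t) = 112·cos(2·t) 3 times. Taking ∫s(t)dt and applying j(0) = 0, we find j(t) = 56·sin(2·t). Finding the integral of j(t) and using a(0) = -28: a(t) = -28·cos(2·t). The integral of acceleration is velocity. Using v(0) = 0, we get v(t) = -14·sin(2·t). We have velocity v(t) = -14·sin(2·t). Substituting t = pi/4: v(pi/4) = -14.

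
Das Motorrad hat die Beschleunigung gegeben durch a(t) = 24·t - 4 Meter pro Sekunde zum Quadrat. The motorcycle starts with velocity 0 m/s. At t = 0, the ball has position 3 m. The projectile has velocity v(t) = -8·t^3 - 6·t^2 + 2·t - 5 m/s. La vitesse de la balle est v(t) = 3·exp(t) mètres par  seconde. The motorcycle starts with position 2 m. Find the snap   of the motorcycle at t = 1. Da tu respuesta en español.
Debemos derivar nuestra ecuación de la aceleración a(t) = 24·t - 4 2 veces. Derivando la aceleración, obtenemos la sacudida: j(t) = 24. La derivada de la sacudida da el snap: s(t) = 0. De la ecuación del snap s(t) = 0, sustituimos t = 1 para obtener s = 0.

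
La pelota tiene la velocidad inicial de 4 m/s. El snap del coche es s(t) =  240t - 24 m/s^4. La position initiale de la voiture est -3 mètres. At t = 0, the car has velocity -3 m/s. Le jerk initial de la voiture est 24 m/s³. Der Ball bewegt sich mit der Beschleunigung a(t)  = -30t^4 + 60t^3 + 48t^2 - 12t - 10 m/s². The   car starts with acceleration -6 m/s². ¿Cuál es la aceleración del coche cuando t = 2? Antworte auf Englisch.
We must find the integral of our snap equation s(t) = 240·t - 24 2 times. Integrating snap and using the initial condition j(0) = 24, we get j(t) = 120·t^2 - 24·t + 24. The integral of jerk, with a(0) = -6, gives acceleration: a(t) = 40·t^3 - 12·t^2 + 24·t - 6. Using a(t) = 40·t^3 - 12·t^2 + 24·t - 6 and substituting t = 2, we find a = 314.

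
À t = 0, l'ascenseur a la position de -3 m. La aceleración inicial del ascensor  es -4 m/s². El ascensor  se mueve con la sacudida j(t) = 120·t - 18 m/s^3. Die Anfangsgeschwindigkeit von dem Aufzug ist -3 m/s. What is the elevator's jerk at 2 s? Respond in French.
Nous avons le jerk j(t) = 120·t - 18. En substituant t = 2: j(2) = 222.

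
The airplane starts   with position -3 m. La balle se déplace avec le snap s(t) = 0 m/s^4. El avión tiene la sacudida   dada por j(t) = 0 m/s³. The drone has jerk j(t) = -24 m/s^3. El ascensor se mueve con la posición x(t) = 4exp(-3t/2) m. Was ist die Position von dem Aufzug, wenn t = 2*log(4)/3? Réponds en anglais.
Using x(t) = 4·exp(-3·t/2) and substituting t = 2*log(4)/3, we find x = 1.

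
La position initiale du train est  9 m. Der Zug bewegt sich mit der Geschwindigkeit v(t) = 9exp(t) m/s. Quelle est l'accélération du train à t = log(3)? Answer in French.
Pour résoudre ceci, nous devons prendre 1 dérivée de notre équation de la vitesse v(t) = 9·exp(t). En prenant d/dt de v(t), nous trouvons a(t) = 9·exp(t). Nous avons l'accélération a(t) = 9·exp(t). En substituant t = log(3): a(log(3)) = 27.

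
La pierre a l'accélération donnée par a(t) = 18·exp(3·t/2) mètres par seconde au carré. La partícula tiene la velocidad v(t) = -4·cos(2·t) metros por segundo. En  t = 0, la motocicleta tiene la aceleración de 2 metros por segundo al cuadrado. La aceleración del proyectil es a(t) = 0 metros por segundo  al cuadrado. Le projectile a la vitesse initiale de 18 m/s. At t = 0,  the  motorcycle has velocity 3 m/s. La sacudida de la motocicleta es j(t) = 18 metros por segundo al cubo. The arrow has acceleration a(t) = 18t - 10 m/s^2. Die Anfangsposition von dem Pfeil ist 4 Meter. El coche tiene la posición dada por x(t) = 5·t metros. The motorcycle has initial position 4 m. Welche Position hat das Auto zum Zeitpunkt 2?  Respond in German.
Wir haben die Position x(t) = 5·t. Durch Einsetzen von t = 2: x(2) = 10.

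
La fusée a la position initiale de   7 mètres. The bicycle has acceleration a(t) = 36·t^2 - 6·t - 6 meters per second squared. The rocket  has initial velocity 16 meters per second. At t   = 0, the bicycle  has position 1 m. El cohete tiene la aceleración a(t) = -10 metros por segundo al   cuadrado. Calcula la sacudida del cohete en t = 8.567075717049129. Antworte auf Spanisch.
Para resolver esto, necesitamos tomar 1 derivada de nuestra ecuación de la aceleración a(t) = -10. Derivando la aceleración, obtenemos la sacudida: j(t) = 0. De la ecuación de la sacudida j(t) = 0, sustituimos t = 8.567075717049129 para obtener j = 0.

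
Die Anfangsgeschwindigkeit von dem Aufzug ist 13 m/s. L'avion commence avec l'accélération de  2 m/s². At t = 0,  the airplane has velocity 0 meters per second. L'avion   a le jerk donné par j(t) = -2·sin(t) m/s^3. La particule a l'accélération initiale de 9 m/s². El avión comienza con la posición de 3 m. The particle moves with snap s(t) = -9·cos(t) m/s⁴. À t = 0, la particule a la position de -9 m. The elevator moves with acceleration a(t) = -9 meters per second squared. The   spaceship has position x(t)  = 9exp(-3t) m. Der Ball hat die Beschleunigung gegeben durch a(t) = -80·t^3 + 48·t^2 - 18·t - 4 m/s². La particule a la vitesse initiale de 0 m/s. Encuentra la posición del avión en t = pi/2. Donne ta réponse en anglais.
We must find the integral of our jerk equation j(t) = -2·sin(t) 3 times. Taking ∫j(t)dt and applying a(0) = 2, we find a(t) = 2·cos(t). The integral of acceleration is velocity. Using v(0) = 0, we get v(t) = 2·sin(t). Integrating velocity and using the initial condition x(0) = 3, we get x(t) = 5 - 2·cos(t). Using x(t) = 5 - 2·cos(t) and substituting t = pi/2, we find x = 5.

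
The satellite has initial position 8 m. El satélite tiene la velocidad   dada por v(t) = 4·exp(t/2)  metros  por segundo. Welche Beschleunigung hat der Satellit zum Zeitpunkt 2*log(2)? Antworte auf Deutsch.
Um dies zu lösen, müssen wir 1 Ableitung unserer Gleichung für die Geschwindigkeit v(t) = 4·exp(t/2) nehmen. Die Ableitung von der Geschwindigkeit ergibt die Beschleunigung: a(t) = 2·exp(t/2). Mit a(t) = 2·exp(t/2) und Einsetzen von t = 2*log(2), finden wir a = 4.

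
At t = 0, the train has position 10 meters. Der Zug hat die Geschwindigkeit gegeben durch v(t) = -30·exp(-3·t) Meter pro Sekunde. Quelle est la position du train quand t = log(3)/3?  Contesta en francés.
Nous devons intégrer notre équation de la vitesse v(t) = -30·exp(-3·t) 1 fois. En intégrant la vitesse et en utilisant la condition initiale x(0) = 10, nous obtenons x(t) = 10·exp(-3·t). En utilisant x(t) = 10·exp(-3·t) et en substituant t = log(3)/3, nous trouvons x = 10/3.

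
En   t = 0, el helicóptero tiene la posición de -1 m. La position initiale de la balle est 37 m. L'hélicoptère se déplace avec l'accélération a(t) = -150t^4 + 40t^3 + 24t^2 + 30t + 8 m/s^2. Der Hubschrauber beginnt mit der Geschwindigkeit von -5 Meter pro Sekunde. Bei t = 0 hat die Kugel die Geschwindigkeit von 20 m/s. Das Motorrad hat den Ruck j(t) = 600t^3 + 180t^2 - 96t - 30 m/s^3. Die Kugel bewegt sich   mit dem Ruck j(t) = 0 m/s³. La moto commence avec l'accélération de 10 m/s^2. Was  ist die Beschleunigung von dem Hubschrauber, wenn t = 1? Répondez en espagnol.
Usando a(t) = -150·t^4 + 40·t^3 + 24·t^2 + 30·t + 8 y sustituyendo t = 1, encontramos a = -48.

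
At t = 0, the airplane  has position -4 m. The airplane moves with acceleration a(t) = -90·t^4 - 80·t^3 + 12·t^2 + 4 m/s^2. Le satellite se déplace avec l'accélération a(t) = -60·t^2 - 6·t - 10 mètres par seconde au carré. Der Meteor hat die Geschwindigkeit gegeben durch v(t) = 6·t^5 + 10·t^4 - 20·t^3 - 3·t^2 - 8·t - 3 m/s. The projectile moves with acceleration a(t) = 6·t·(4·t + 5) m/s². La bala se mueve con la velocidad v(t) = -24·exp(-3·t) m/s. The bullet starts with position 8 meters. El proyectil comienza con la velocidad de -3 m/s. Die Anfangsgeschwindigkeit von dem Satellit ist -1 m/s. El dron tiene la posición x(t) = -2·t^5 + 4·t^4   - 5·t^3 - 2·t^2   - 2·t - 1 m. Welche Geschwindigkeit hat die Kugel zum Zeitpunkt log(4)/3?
Wir haben die Geschwindigkeit v(t) = -24·exp(-3·t). Durch Einsetzen von t = log(4)/3: v(log(4)/3) = -6.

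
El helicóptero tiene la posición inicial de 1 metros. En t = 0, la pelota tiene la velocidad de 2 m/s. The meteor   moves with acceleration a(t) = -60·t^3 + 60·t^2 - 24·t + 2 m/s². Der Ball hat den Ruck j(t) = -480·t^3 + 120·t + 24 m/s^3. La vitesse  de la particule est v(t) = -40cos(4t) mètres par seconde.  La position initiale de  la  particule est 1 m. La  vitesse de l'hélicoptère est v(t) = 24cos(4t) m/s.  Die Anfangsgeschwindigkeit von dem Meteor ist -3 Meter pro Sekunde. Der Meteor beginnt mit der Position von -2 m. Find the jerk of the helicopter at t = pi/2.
We must differentiate our velocity equation v(t) = 24·cos(4·t) 2 times. Differentiating velocity, we get acceleration: a(t) = -96·sin(4·t). Taking d/dt of a(t), we find j(t) = -384·cos(4·t). We have jerk j(t) = -384·cos(4·t). Substituting t = pi/2: j(pi/2) = -384.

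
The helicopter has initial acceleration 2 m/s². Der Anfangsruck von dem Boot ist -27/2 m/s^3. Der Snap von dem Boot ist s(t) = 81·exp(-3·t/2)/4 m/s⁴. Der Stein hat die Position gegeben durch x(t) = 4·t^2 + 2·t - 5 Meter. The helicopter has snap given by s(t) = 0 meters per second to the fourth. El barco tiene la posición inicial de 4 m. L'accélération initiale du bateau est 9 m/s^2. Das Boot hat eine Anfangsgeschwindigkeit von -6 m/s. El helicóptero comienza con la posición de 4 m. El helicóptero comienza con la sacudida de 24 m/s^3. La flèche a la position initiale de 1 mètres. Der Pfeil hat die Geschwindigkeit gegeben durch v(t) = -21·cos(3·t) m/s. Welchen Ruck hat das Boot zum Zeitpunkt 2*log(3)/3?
Ausgehend von dem Snap s(t) = 81·exp(-3·t/2)/4, nehmen wir 1 Integral. Durch Integration von dem Snap und Verwendung der Anfangsbedingung j(0) = -27/2, erhalten wir j(t) = -27·exp(-3·t/2)/2. Aus der Gleichung für den Ruck j(t) = -27·exp(-3·t/2)/2, setzen wir t = 2*log(3)/3 ein und erhalten j = -9/2.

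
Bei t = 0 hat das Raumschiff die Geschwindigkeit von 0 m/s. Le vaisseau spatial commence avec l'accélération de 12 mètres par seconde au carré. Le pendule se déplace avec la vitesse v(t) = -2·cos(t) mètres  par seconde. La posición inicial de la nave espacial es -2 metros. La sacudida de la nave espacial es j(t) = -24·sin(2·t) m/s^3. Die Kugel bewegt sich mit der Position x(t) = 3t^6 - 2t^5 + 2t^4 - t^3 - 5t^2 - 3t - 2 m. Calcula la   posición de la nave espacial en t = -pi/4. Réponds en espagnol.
Para resolver esto, necesitamos tomar 3 antiderivadas de nuestra ecuación de la sacudida j(t) = -24·sin(2·t). La antiderivada de la sacudida es la aceleración. Usando a(0) = 12, obtenemos a(t) = 12·cos(2·t). La antiderivada de la aceleración es la velocidad. Usando v(0) = 0, obtenemos v(t) = 6·sin(2·t). La integral de la velocidad es la posición. Usando x(0) = -2, obtenemos x(t) = 1 - 3·cos(2·t). Usando x(t) = 1 - 3·cos(2·t) y sustituyendo t = -pi/4, encontramos x = 1.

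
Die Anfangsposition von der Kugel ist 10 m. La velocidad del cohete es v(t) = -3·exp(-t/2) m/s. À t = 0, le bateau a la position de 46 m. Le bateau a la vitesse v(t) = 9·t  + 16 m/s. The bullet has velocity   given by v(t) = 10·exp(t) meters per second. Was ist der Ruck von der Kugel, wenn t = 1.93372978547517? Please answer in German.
Ausgehend von der Geschwindigkeit v(t) = 10·exp(t), nehmen wir 2 Ableitungen. Durch Ableiten von der Geschwindigkeit erhalten wir die Beschleunigung: a(t) = 10·exp(t). Die Ableitung von der Beschleunigung ergibt den Ruck: j(t) = 10·exp(t). Mit j(t) = 10·exp(t) und Einsetzen von t = 1.93372978547517, finden wir j = 69.1525461746619.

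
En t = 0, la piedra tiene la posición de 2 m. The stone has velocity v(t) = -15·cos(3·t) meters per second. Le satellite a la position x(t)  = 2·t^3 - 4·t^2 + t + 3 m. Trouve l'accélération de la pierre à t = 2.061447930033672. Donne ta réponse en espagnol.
Partiendo de la velocidad v(t) = -15·cos(3·t), tomamos 1 derivada. Tomando d/dt de v(t), encontramos a(t) = 45·sin(3·t). De la ecuación de la aceleración a(t) = 45·sin(3·t), sustituimos t = 2.061447930033672 para obtener a = -4.44062945610431.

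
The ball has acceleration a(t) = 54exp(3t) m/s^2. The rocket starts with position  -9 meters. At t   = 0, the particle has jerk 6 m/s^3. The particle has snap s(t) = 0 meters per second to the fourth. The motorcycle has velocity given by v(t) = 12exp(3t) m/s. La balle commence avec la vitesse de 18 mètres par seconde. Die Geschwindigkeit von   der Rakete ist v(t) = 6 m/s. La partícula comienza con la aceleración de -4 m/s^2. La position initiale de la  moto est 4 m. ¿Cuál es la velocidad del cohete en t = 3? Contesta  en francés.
Nous avons la vitesse v(t) = 6. En substituant t = 3: v(3) = 6.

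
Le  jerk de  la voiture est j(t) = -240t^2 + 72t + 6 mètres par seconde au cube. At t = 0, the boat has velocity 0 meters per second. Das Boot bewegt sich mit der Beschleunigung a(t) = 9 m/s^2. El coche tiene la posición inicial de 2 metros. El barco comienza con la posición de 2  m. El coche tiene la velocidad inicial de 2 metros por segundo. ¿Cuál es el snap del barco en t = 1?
Partiendo de la aceleración a(t) = 9, tomamos 2 derivadas. Tomando d/dt de a(t), encontramos j(t) = 0. Derivando la sacudida, obtenemos el snap: s(t) = 0. De la ecuación del snap s(t) = 0, sustituimos t = 1 para obtener s = 0.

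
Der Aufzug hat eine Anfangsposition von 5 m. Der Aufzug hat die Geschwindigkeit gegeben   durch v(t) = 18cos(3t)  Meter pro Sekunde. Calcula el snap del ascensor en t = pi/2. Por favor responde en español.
Partiendo de la velocidad v(t) = 18·cos(3·t), tomamos 3 derivadas. Tomando d/dt de v(t), encontramos a(t) = -54·sin(3·t). Derivando la aceleración, obtenemos la sacudida: j(t) = -162·cos(3·t). Derivando la sacudida, obtenemos el snap: s(t) = 486·sin(3·t). Tenemos el snap s(t) = 486·sin(3·t). Sustituyendo t = pi/2: s(pi/2) = -486.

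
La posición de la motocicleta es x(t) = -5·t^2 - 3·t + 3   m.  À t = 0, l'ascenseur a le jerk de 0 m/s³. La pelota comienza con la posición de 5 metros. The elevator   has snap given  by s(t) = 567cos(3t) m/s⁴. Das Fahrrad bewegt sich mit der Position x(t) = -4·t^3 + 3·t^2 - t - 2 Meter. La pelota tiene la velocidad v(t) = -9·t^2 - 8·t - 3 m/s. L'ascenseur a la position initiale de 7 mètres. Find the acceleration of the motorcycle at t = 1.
Starting from position x(t) = -5·t^2 - 3·t + 3, we take 2 derivatives. Differentiating position, we get velocity: v(t) = -10·t - 3. The derivative of velocity gives acceleration: a(t) = -10. From the given acceleration equation a(t) = -10, we substitute t = 1 to get a = -10.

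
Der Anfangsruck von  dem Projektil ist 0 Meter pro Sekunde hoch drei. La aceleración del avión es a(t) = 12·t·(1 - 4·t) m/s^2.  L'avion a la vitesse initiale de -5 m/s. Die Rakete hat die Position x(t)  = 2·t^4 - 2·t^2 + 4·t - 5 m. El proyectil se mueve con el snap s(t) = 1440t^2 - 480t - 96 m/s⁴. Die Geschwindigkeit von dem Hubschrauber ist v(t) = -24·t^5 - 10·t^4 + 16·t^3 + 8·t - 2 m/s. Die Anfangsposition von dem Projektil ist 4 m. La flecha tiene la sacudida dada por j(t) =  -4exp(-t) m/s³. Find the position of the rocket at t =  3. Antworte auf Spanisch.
De la ecuación de la posición x(t) = 2·t^4 - 2·t^2 + 4·t - 5, sustituimos t = 3 para obtener x = 151.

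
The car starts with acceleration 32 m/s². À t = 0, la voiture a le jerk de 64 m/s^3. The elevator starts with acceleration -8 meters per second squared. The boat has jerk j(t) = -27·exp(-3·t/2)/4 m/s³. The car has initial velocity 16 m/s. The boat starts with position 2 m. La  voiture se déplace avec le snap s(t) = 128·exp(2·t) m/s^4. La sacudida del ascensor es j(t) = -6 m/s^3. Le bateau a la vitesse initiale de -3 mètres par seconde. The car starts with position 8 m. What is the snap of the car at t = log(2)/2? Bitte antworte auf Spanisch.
De la ecuación del snap s(t) = 128·exp(2·t), sustituimos t = log(2)/2 para obtener s = 256.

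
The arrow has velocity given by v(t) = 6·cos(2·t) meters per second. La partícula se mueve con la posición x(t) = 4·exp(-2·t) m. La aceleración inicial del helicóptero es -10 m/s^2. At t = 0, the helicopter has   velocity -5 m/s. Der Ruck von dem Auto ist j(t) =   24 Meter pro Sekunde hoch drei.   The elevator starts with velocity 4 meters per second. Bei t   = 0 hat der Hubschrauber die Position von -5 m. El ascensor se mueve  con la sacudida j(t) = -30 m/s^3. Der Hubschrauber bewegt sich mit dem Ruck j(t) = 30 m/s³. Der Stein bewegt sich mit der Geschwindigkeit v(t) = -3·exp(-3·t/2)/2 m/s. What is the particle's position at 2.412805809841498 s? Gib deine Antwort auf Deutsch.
Aus der Gleichung für die Position x(t) = 4·exp(-2·t), setzen wir t = 2.412805809841498 ein und erhalten x = 0.0320865846921461.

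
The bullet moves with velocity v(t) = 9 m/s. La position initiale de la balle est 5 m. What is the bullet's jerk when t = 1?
Starting from velocity v(t) = 9, we take 2 derivatives. Differentiating velocity, we get acceleration: a(t) = 0. Differentiating acceleration, we get jerk: j(t) = 0. From the given jerk equation j(t) = 0, we substitute t = 1 to get j = 0.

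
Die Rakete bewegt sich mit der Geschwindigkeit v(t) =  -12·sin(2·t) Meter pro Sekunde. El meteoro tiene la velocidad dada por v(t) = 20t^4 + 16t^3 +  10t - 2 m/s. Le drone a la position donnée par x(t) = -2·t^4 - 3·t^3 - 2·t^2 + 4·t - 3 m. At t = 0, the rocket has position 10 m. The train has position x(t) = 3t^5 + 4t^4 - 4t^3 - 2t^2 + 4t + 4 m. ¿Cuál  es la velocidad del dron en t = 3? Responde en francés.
Nous devons dériver notre équation de la position x(t) = -2·t^4 - 3·t^3 - 2·t^2 + 4·t - 3 1 fois. En prenant d/dt de x(t), nous trouvons v(t) = -8·t^3 - 9·t^2 - 4·t + 4. Nous avons la vitesse v(t) = -8·t^3 - 9·t^2 - 4·t + 4. En substituant t = 3: v(3) = -305.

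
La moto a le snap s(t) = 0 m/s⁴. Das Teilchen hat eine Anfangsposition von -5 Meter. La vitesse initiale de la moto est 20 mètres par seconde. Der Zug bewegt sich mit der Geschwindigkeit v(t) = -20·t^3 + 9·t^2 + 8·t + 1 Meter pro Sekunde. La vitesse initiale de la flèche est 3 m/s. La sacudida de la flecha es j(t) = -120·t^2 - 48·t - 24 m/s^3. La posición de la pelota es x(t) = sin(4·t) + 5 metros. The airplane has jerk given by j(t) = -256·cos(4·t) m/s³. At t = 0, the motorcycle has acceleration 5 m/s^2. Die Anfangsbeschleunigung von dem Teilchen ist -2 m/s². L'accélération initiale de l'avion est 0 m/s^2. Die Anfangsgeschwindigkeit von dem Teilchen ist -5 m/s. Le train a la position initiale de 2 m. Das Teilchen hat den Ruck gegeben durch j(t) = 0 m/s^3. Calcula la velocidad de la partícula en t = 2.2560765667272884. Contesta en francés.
Nous devons intégrer notre équation du jerk j(t) = 0 2 fois. En prenant ∫j(t)dt et en appliquant a(0) = -2, nous trouvons a(t) = -2. La primitive de l'accélération, avec v(0) = -5, donne la vitesse: v(t) = -2·t - 5. En utilisant v(t) = -2·t - 5 et en substituant t = 2.2560765667272884, nous trouvons v = -9.51215313345458.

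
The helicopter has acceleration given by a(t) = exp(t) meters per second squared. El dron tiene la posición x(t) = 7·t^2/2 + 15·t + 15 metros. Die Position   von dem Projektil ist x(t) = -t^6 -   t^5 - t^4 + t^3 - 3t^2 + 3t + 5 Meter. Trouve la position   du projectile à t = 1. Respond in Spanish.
Tenemos la posición x(t) = -t^6 - t^5 - t^4 + t^3 - 3·t^2 + 3·t + 5. Sustituyendo t = 1: x(1) = 3.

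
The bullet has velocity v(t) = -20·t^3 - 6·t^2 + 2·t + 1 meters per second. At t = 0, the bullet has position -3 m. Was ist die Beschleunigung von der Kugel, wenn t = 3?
Um dies zu lösen, müssen wir 1 Ableitung unserer Gleichung für die Geschwindigkeit v(t) = -20·t^3 - 6·t^2 + 2·t + 1 nehmen. Durch Ableiten von der Geschwindigkeit erhalten wir die Beschleunigung: a(t) = -60·t^2 - 12·t + 2. Wir haben die Beschleunigung a(t) = -60·t^2 - 12·t + 2. Durch Einsetzen von t = 3: a(3) = -574.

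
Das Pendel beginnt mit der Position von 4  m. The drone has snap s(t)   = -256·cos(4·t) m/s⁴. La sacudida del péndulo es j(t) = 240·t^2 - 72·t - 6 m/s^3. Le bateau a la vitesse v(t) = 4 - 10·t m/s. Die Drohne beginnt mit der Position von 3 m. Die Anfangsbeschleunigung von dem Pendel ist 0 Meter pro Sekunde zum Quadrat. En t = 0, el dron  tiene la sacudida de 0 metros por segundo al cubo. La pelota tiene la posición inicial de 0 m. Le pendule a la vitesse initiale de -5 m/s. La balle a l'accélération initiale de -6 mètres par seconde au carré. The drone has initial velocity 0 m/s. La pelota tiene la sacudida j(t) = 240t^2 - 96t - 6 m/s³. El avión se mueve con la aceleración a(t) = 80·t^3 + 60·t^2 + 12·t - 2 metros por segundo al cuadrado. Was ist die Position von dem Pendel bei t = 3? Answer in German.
Wir müssen die Stammfunktion unserer Gleichung für den Ruck j(t) = 240·t^2 - 72·t - 6 3-mal finden. Das Integral von dem Ruck, mit a(0) = 0, ergibt die Beschleunigung: a(t) = 2·t·(40·t^2 - 18·t - 3). Das Integral von der Beschleunigung, mit v(0) = -5, ergibt die Geschwindigkeit: v(t) = 20·t^4 - 12·t^3 - 3·t^2 - 5. Die Stammfunktion von der Geschwindigkeit, mit x(0) = 4, ergibt die Position: x(t) = 4·t^5 - 3·t^4 - t^3 - 5·t + 4. Mit x(t) = 4·t^5 - 3·t^4 - t^3 - 5·t + 4 und Einsetzen von t = 3, finden wir x = 691.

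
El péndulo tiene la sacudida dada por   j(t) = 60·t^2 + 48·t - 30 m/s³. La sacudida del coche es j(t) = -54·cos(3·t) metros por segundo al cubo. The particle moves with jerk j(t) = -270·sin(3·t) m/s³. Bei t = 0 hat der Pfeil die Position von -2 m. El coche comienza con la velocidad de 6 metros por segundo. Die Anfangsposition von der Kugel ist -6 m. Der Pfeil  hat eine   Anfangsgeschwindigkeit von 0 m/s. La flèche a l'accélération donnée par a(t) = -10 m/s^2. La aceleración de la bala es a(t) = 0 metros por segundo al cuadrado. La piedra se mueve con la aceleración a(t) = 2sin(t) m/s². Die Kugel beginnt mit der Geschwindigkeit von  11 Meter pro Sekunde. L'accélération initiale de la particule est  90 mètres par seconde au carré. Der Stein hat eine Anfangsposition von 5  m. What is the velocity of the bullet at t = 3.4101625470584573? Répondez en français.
En partant de l'accélération a(t) = 0, nous prenons 1 primitive. En prenant ∫a(t)dt et en appliquant v(0) = 11, nous trouvons v(t) = 11. Nous avons la vitesse v(t) = 11. En substituant t = 3.4101625470584573: v(3.4101625470584573) = 11.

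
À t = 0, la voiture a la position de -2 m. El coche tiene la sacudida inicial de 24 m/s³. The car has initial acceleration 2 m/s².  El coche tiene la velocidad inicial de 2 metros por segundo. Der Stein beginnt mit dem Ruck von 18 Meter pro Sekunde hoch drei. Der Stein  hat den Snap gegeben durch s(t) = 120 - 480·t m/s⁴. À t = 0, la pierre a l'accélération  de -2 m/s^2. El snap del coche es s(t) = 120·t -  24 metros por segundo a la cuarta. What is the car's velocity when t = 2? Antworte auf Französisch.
Nous devons trouver l'intégrale de notre équation du snap s(t) = 120·t - 24 3 fois. L'intégrale du snap, avec j(0) = 24, donne le jerk: j(t) = 60·t^2 - 24·t + 24. En intégrant le jerk et en utilisant la condition initiale a(0) = 2, nous obtenons a(t) = 20·t^3 - 12·t^2 + 24·t + 2. En intégrant l'accélération et en utilisant la condition initiale v(0) = 2, nous obtenons v(t) = 5·t^4 - 4·t^3 + 12·t^2 + 2·t + 2. Nous avons la vitesse v(t) = 5·t^4 - 4·t^3 + 12·t^2 + 2·t + 2. En substituant t = 2: v(2) = 102.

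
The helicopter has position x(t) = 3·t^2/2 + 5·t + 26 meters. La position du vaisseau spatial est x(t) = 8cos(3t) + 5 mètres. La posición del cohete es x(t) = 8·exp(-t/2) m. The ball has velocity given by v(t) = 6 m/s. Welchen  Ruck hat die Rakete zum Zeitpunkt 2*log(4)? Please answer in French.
Nous devons dériver notre équation de la position x(t) = 8·exp(-t/2) 3 fois. La dérivée de la position donne la vitesse: v(t) = -4·exp(-t/2). La dérivée de la vitesse donne l'accélération: a(t) = 2·exp(-t/2). En dérivant l'accélération, nous obtenons le jerk: j(t) = -exp(-t/2). De l'équation du jerk j(t) = -exp(-t/2), nous substituons t = 2*log(4) pour obtenir j = -1/4.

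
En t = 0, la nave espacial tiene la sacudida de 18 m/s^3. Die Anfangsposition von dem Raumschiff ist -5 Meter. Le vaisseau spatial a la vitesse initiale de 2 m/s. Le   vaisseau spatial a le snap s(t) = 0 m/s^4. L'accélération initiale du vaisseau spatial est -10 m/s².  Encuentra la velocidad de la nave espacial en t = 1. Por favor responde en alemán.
Wir müssen die Stammfunktion unserer Gleichung für den Snap s(t) = 0 3-mal finden. Das Integral von dem Snap, mit j(0) = 18, ergibt den Ruck: j(t) = 18. Mit ∫j(t)dt und Anwendung von a(0) = -10, finden wir a(t) = 18·t - 10. Durch Integration von der Beschleunigung und Verwendung der Anfangsbedingung v(0) = 2, erhalten wir v(t) = 9·t^2 - 10·t + 2. Wir haben die Geschwindigkeit v(t) = 9·t^2 - 10·t + 2. Durch Einsetzen von t = 1: v(1) = 1.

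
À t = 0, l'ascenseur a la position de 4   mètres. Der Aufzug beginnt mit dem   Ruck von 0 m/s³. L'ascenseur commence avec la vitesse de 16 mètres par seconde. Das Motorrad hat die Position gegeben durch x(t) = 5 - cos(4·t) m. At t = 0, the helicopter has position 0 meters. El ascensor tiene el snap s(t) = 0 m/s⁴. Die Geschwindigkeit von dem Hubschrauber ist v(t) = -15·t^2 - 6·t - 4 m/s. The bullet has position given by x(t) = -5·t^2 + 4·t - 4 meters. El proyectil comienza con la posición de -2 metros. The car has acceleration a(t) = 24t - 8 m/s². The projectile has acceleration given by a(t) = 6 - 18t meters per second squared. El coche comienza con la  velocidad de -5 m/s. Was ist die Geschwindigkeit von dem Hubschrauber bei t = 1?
Aus der Gleichung für die Geschwindigkeit v(t) = -15·t^2 - 6·t - 4, setzen wir t = 1 ein und erhalten v = -25.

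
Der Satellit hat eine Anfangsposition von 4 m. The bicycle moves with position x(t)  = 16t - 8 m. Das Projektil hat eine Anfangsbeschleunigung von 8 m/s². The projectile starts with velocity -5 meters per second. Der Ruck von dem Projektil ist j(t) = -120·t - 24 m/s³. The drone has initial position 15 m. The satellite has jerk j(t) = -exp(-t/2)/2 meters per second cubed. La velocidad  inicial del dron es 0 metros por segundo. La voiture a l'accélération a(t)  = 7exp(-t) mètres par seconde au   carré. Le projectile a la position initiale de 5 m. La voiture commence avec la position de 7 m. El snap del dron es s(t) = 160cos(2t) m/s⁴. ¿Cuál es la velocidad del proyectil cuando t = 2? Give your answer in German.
Wir müssen unsere Gleichung für den Ruck j(t) = -120·t - 24 2-mal integrieren. Mit ∫j(t)dt und Anwendung von a(0) = 8, finden wir a(t) = -60·t^2 - 24·t + 8. Die Stammfunktion von der Beschleunigung, mit v(0) = -5, ergibt die Geschwindigkeit: v(t) = -20·t^3 - 12·t^2 + 8·t - 5. Mit v(t) = -20·t^3 - 12·t^2 + 8·t - 5 und Einsetzen von t = 2, finden wir v = -197.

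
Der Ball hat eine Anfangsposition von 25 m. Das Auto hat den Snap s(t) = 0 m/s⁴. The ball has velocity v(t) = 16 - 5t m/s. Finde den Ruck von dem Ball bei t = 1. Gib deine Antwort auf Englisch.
To solve this, we need to take 2 derivatives of our velocity equation v(t) = 16 - 5·t. Taking d/dt of v(t), we find a(t) = -5. Differentiating acceleration, we get jerk: j(t) = 0. Using j(t) = 0 and substituting t = 1, we find j = 0.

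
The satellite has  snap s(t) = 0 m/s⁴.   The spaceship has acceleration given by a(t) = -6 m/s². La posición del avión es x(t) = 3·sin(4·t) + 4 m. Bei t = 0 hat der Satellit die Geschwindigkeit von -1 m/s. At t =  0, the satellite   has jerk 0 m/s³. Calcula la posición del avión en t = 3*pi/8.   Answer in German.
Wir haben die Position x(t) = 3·sin(4·t) + 4. Durch Einsetzen von t = 3*pi/8: x(3*pi/8) = 1.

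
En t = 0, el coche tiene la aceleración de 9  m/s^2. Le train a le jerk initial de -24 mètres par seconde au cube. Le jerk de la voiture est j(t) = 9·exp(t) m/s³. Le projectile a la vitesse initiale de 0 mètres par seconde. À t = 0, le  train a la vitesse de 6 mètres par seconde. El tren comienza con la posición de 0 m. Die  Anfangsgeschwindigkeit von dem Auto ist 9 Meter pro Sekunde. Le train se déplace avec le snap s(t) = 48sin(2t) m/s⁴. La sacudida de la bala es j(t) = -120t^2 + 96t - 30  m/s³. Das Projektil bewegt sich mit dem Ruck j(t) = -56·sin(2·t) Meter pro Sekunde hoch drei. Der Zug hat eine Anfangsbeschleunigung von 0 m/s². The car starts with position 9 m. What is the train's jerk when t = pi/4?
To solve this, we need to take 1 integral of our snap equation s(t) = 48·sin(2·t). The antiderivative of snap, with j(0) = -24, gives jerk: j(t) = -24·cos(2·t). We have jerk j(t) = -24·cos(2·t). Substituting t = pi/4: j(pi/4) = 0.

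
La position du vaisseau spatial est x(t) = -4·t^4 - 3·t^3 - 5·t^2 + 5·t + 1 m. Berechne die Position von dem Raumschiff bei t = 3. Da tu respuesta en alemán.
Mit x(t) = -4·t^4 - 3·t^3 - 5·t^2 + 5·t + 1 und Einsetzen von t = 3, finden wir x = -434.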